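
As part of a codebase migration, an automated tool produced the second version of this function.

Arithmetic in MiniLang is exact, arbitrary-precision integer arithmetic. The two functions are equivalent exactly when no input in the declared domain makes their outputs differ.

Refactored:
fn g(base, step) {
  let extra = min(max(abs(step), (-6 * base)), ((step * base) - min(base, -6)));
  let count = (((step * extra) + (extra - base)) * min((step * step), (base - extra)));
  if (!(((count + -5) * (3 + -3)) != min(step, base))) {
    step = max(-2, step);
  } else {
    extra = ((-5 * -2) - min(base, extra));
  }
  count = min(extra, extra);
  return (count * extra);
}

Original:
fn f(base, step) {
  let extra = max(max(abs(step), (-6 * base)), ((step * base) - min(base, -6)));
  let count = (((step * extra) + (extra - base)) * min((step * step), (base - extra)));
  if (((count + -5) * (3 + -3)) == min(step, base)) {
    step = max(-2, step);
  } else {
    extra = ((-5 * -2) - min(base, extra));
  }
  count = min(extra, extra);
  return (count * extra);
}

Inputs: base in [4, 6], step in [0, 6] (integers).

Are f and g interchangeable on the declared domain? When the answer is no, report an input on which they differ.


Input base=4, step=0: 36 from f versus 0 from g.
verdict: not equivalent; witness: base=4, step=0


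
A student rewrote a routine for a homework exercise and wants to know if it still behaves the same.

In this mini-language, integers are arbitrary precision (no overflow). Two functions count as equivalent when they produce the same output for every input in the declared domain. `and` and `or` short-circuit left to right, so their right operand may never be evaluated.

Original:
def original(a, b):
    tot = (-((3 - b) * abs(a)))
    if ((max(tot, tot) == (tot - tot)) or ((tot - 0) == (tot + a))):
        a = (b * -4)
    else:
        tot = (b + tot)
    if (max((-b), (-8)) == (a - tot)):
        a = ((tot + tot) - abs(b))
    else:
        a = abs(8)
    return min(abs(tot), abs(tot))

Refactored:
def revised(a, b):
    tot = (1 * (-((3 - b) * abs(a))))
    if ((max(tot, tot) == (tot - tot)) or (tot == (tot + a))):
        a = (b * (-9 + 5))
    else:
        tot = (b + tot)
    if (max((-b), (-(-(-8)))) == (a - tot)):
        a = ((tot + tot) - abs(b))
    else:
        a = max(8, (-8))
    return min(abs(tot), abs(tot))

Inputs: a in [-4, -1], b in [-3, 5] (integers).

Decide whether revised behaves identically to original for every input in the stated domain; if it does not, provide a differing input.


Equivalent — the differences include constant usage differs, plus arithmetic usage differs, plus min/max/abs usage differs, yet no declared input distinguishes the two.
Spot check at a=-3, b=5 — original: tot := 6 | ((max(tot, tot) == (tot - tot)) or ((tot - 0) == (tot + a))): false | tot := 11 | (max((-b), (-8)) == (a - tot)): false | a := 8 | result 11. revised: tot := 6 | ((max(tot, tot) == (tot - tot)) or (tot == (tot + a))): false | tot := 11 | (max((-b), (-(-(-8)))) == (a - tot)): false | a := 8 | result 11. Both give 11.
Sweeping the whole domain (36 inputs) finds no disagreement.
verdict: equivalent


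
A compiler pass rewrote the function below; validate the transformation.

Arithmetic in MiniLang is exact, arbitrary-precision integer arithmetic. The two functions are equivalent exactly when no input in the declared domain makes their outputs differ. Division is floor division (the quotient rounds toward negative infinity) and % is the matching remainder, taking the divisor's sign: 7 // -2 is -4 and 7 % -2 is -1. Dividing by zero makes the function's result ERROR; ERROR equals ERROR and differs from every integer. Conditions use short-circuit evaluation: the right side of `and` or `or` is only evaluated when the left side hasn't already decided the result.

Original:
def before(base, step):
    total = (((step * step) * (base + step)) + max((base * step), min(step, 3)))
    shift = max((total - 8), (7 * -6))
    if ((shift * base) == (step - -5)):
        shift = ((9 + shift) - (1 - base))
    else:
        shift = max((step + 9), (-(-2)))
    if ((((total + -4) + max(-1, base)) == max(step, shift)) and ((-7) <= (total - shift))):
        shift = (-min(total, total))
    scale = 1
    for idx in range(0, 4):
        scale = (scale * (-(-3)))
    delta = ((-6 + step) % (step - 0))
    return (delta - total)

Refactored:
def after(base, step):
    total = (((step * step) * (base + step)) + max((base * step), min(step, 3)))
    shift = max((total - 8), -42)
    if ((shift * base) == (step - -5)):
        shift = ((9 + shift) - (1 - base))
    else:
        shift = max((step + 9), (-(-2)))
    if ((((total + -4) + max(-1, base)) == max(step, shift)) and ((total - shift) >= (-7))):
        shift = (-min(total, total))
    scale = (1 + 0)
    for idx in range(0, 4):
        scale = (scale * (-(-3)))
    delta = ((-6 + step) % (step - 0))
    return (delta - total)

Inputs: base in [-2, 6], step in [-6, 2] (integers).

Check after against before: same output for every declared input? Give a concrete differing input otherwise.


Equivalent — the differences include constant usage differs, plus arithmetic usage differs, plus comparison usage differs, yet no declared input distinguishes the two.
Tracing base=5, step=-1: before: total becomes 3; next shift becomes -5; next ((shift * base) == (step - -5)) evaluates to false; next shift becomes 8; next ((((total + -4) + max(-1, base)) == max(step, shift)) and ((-7) <= (total - shift))) evaluates to false; next scale becomes 1; next at idx=0:; next scale becomes 3; next at idx=1:; next scale becomes 9; next at idx=2:; next scale becomes 27; next at idx=3:; next scale becomes 81; next delta becomes 0; next final value -3 | after: total becomes 3; next shift becomes -5; next ((shift * base) == (step - -5)) evaluates to false; next shift becomes 8; next ((((total + -4) + max(-1, base)) == max(step, shift)) and ((total - shift) >= (-7))) evaluates to false; next scale becomes 1; next at idx=0:; next scale becomes 3; next at idx=1:; next scale becomes 9; next at idx=2:; next scale becomes 27; next at idx=3:; next scale becomes 81; next delta becomes 0; next final value -3 — matching result -3.
Every one of the 81 inputs gives matching results.
verdict: equivalent


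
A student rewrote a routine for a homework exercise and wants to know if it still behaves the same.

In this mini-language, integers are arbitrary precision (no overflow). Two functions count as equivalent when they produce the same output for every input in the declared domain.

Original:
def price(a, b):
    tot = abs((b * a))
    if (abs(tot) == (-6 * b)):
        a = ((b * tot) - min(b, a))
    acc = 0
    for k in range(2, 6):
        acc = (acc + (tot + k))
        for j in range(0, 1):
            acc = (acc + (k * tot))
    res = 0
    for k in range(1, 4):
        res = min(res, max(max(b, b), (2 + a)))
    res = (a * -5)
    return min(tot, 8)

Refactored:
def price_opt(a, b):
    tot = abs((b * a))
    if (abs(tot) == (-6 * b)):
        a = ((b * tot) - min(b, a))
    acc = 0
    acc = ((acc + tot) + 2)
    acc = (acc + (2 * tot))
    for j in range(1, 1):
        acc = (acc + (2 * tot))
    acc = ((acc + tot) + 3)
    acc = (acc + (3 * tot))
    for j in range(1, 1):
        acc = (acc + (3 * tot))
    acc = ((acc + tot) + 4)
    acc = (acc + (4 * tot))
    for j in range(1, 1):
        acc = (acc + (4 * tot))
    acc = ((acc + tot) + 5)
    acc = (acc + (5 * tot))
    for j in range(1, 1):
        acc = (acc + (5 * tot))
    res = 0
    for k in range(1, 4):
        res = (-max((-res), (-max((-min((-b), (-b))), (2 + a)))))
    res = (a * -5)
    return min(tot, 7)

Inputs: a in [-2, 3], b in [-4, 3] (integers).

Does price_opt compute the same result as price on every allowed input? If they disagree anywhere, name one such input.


The rewrite breaks on a=-2, b=-4, where the results are 8 and 7.
price: tot=8, then (abs(tot) == (-6 * b)) is false, then acc=0, then (k=2), then acc=10, then (j=0), then acc=26, then (k=3), then acc=37, then (j=0), then acc=61, then (k=4), then acc=73, then (j=0), then acc=105, then (k=5), then acc=118, then (j=0), then acc=158, then res=0, then (k=1), then res=0, then (k=2), then res=0, then (k=3), then res=0, then res=10, then returns 8
price_opt: tot=8, then (abs(tot) == (-6 * b)) is false, then acc=0, then acc=10, then acc=26, then the loop over j runs zero times, then acc=37, then acc=61, then the loop over j runs zero times, then acc=73, then acc=105, then the loop over j runs zero times, then acc=118, then acc=158, then the loop over j runs zero times, then res=0, then (k=1), then res=0, then (k=2), then res=0, then (k=3), then res=0, then res=10, then returns 7
verdict: not equivalent; witness: a=-2, b=-4


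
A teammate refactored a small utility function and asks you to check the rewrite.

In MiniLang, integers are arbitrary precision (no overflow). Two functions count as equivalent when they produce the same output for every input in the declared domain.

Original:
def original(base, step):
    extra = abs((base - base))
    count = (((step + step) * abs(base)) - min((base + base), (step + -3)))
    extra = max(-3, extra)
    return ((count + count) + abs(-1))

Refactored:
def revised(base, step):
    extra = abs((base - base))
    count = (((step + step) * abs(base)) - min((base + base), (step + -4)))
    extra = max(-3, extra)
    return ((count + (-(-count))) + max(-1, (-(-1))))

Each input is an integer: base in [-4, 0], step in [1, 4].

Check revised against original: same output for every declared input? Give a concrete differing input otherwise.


On input base=-1, step=1, original returns 9 while revised returns 11.
verdict: not equivalent; witness: base=-1, step=1


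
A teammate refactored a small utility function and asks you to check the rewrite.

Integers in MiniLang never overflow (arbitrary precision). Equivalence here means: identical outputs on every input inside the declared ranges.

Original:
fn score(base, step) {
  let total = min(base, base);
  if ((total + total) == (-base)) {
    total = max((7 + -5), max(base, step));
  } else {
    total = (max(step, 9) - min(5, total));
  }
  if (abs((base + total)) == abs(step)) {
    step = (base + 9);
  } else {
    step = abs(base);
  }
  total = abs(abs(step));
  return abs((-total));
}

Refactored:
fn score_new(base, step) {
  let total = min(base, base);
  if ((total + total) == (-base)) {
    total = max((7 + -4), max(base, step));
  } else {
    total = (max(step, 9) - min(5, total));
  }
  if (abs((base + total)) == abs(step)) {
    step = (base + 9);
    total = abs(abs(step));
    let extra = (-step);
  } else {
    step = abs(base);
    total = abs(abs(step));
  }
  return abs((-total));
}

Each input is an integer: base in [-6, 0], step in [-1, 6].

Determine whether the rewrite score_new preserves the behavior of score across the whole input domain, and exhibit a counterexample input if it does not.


Evaluate both at base=0, step=2.
score: total := 0 | ((total + total) == (-base)): true | total := 2 | (abs((base + total)) == abs(step)): true | step := 9 | total := 9 | result 9
score_new: total := 0 | ((total + total) == (-base)): true | total := 3 | (abs((base + total)) == abs(step)): false | step := 0 | total := 0 | result 0
9 and 0 differ, so these are not the same function on this domain.
verdict: not equivalent; witness: base=0, step=2


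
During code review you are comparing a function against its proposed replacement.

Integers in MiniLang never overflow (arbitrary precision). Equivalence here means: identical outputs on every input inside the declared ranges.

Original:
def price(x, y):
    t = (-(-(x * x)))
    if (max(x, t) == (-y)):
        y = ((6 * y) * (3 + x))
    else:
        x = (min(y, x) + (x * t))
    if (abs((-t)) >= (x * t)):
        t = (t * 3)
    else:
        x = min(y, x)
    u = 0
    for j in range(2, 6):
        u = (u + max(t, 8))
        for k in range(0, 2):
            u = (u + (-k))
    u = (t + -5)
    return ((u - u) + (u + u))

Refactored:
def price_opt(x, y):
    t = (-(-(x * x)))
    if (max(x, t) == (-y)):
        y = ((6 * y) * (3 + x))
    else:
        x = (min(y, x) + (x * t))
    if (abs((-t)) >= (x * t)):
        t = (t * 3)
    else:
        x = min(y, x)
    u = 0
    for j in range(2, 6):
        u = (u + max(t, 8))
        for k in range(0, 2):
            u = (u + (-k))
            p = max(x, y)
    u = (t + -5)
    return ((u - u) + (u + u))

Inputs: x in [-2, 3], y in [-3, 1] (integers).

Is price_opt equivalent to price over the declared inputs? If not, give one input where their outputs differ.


Behavior is preserved: although local variable names differ; also min/max/abs usage differs; also statement counts differ, the outputs never diverge.
Spot check at x=-1, y=0 — price: t becomes 1; next (max(x, t) == (-y)) evaluates to false; next x becomes -2; next (abs((-t)) >= (x * t)) evaluates to true; next t becomes 3; next u becomes 0; next at j=2:; next u becomes 8; next at k=0:; next u becomes 8; next at k=1:; next u becomes 7; next at j=3:; next u becomes 15; next at k=0:; next u becomes 15; next at k=1:; next u becomes 14; next at j=4:; next u becomes 22; next at k=0:; next u becomes 22; next at k=1:; next u becomes 21; next at j=5:; next u becomes 29; next at k=0:; next u becomes 29; next at k=1:; next u becomes 28; next u becomes -2; next final value -4. price_opt: t becomes 1; next (max(x, t) == (-y)) evaluates to false; next x becomes -2; next (abs((-t)) >= (x * t)) evaluates to true; next t becomes 3; next u becomes 0; next at j=2:; next u becomes 8; next at k=0:; next u becomes 8; next p becomes 0; next at k=1:; next u becomes 7; next p becomes 0; next at j=3:; next u becomes 15; next at k=0:; next u becomes 15; next p becomes 0; next at k=1:; next u becomes 14; next p becomes 0; next at j=4:; next u becomes 22; next at k=0:; next u becomes 22; next p becomes 0; next at k=1:; next u becomes 21; next p becomes 0; next at j=5:; next u becomes 29; next at k=0:; next u becomes 29; next p becomes 0; next at k=1:; next u becomes 28; next p becomes 0; next u becomes -2; next final value -4. Both give -4.
Checked all 30 inputs in the declared domain: the outputs agree on every one.
verdict: equivalent


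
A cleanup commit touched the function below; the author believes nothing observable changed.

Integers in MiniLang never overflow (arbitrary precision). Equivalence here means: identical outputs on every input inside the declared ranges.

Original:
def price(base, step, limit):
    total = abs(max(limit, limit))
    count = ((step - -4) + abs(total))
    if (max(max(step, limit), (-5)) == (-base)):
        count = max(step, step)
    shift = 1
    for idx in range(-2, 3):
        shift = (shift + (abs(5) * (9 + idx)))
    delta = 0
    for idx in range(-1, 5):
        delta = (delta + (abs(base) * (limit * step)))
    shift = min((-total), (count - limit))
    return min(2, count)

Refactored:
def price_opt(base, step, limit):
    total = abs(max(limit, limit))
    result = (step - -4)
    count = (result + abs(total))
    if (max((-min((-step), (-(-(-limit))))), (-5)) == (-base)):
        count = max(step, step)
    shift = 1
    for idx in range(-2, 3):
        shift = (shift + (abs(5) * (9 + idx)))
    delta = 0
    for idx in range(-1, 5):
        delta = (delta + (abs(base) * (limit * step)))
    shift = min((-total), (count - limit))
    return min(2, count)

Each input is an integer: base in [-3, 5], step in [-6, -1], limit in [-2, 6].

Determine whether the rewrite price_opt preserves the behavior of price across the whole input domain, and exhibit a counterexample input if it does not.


Equivalent — the differences include min/max/abs usage differs; also local variable names differ; also statement counts differ, yet no declared input distinguishes the two.
One worked example (base=0, step=-1, limit=1) — price: total := 1 | count := 4 | (max(max(step, limit), (-5)) == (-base)): false | shift := 1 | iter idx=-2: | shift := 36 | iter idx=-1: | shift := 76 | iter idx=0: | shift := 121 | iter idx=1: | shift := 171 | iter idx=2: | shift := 226 | delta := 0 | iter idx=-1: | delta := 0 | iter idx=0: | delta := 0 | iter idx=1: | delta := 0 | iter idx=2: | delta := 0 | iter idx=3: | delta := 0 | iter idx=4: | delta := 0 | shift := -1 | result 2; price_opt: total := 1 | result := 3 | count := 4 | (max((-min((-step), (-(-(-limit))))), (-5)) == (-base)): false | shift := 1 | iter idx=-2: | shift := 36 | iter idx=-1: | shift := 76 | iter idx=0: | shift := 121 | iter idx=1: | shift := 171 | iter idx=2: | shift := 226 | delta := 0 | iter idx=-1: | delta := 0 | iter idx=0: | delta := 0 | iter idx=1: | delta := 0 | iter idx=2: | delta := 0 | iter idx=3: | delta := 0 | iter idx=4: | delta := 0 | shift := -1 | result 2; agreement on 2.
Checked all 486 inputs in the declared domain: the outputs agree on every one.
verdict: equivalent


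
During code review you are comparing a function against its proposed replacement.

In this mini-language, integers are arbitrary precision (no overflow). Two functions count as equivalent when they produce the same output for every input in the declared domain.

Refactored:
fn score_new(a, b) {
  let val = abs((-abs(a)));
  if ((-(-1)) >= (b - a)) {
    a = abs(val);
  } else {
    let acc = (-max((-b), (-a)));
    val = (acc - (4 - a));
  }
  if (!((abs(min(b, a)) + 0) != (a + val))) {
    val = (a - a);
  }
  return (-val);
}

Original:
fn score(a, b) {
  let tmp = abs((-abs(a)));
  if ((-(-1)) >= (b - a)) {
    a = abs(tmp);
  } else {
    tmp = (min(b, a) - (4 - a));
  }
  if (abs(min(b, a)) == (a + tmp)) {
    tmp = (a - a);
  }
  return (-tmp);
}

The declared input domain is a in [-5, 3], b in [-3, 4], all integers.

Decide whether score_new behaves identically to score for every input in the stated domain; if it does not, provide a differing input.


The two versions differ — the changes include statement counts differ, and constant usage differs, and boolean connective usage differs, and comparison usage differs, and min/max/abs usage differs, and local variable names differ, and arithmetic usage differs.
Tracing a=1, b=1: score: tmp = 1; ((-(-1)) >= (b - a)) -> true; a = 1; (abs(min(b, a)) == (a + tmp)) -> false; return -1 | score_new: val = 1; ((-(-1)) >= (b - a)) -> true; a = 1; (!((abs(min(b, a)) + 0) != (a + val))) -> false; return -1 — matching result -1.
Every one of the 72 inputs gives matching results.
verdict: equivalent


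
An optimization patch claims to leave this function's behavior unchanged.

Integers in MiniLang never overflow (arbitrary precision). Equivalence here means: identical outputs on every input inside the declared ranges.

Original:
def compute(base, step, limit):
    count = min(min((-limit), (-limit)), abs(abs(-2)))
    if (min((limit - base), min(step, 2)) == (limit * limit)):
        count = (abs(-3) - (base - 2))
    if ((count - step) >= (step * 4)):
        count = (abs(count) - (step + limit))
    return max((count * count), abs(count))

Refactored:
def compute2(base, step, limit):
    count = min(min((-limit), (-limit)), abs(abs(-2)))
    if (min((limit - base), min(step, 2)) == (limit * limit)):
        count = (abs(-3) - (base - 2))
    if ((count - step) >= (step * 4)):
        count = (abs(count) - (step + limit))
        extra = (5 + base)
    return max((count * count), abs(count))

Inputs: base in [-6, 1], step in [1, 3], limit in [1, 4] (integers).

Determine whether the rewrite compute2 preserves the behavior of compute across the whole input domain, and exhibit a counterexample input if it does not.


Changes here: constant usage differs, and statement counts differ, and local variable names differ, and arithmetic usage differs; the full 96-point sweep finds no disagreement.
verdict: equivalent


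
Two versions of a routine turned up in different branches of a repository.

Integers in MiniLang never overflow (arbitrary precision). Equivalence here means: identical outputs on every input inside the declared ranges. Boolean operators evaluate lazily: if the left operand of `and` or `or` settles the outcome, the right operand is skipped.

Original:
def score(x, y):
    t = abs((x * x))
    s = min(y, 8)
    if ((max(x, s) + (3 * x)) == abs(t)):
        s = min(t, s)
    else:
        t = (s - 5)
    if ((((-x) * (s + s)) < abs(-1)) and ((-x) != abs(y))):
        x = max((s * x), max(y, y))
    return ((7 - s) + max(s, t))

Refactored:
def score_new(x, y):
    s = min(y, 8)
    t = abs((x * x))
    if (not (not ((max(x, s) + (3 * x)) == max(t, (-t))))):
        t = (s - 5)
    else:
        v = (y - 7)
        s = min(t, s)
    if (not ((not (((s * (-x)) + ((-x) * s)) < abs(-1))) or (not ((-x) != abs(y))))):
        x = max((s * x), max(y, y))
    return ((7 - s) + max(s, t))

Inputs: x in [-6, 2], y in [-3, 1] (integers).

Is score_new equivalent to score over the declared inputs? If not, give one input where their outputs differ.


Evaluate both at x=-6, y=-3.
score: t becomes 36; next s becomes -3; next ((max(x, s) + (3 * x)) == abs(t)) evaluates to false; next t becomes -8; next ((((-x) * (s + s)) < abs(-1)) and ((-x) != abs(y))) evaluates to true; next x becomes 18; next final value 7
score_new: s becomes -3; next t becomes 36; next (not (not ((max(x, s) + (3 * x)) == max(t, (-t))))) evaluates to false; next v becomes -10; next s becomes -3; next (not ((not (((s * (-x)) + ((-x) * s)) < abs(-1))) or (not ((-x) != abs(y))))) evaluates to true; next x becomes 18; next final value 46
7 and 46 differ, so these are not the same function on this domain.
verdict: not equivalent; witness: x=-6, y=-3


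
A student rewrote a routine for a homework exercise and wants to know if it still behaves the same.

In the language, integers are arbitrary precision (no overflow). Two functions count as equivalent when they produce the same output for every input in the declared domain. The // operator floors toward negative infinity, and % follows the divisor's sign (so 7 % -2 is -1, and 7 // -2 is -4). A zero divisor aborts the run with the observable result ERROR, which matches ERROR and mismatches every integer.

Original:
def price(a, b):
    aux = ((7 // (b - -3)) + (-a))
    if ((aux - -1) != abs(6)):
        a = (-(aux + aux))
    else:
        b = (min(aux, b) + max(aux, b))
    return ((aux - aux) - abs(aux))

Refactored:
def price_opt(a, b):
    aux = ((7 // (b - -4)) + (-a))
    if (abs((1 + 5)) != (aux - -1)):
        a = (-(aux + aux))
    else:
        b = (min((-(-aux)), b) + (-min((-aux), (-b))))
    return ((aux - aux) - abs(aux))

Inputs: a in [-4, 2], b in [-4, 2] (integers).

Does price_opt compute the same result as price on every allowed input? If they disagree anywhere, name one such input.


On input a=-4, b=-4, price returns -3 while price_opt returns ERROR.
verdict: not equivalent; witness: a=-4, b=-4


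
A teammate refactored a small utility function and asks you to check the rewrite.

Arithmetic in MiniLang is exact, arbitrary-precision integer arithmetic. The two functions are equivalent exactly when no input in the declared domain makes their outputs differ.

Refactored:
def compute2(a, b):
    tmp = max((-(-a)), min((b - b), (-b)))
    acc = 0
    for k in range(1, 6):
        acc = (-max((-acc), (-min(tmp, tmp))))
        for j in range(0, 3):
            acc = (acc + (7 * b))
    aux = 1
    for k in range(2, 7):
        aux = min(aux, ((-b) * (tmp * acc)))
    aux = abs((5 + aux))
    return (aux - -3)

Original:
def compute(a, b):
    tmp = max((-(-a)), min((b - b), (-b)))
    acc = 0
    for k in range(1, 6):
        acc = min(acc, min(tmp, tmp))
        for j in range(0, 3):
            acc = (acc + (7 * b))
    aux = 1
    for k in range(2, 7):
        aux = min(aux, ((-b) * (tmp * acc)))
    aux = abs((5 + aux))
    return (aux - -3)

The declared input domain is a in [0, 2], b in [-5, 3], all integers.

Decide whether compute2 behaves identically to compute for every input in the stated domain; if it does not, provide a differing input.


Equivalent — the differences include min/max/abs usage differs, yet no declared input distinguishes the two.
One worked example (a=0, b=0) — compute: tmp becomes 0; next acc becomes 0; next at k=1:; next acc becomes 0; next at j=0:; next acc becomes 0; next at j=1:; next acc becomes 0; next at j=2:; next acc becomes 0; next at k=2:; next acc becomes 0; next at j=0:; next acc becomes 0; next at j=1:; next acc becomes 0; next at j=2:; next acc becomes 0; next at k=3:; next acc becomes 0; next at j=0:; next acc becomes 0; next at j=1:; next acc becomes 0; next at j=2:; next acc becomes 0; next at k=4:; next acc becomes 0; next at j=0:; next acc becomes 0; next at j=1:; next acc becomes 0; next at j=2:; next acc becomes 0; next at k=5:; next acc becomes 0; next at j=0:; next acc becomes 0; next at j=1:; next acc becomes 0; next at j=2:; next acc becomes 0; next aux becomes 1; next at k=2:; next aux becomes 0; next at k=3:; next aux becomes 0; next at k=4:; next aux becomes 0; next at k=5:; next aux becomes 0; next at k=6:; next aux becomes 0; next aux becomes 5; next final value 8; compute2: tmp becomes 0; next acc becomes 0; next at k=1:; next acc becomes 0; next at j=0:; next acc becomes 0; next at j=1:; next acc becomes 0; next at j=2:; next acc becomes 0; next at k=2:; next acc becomes 0; next at j=0:; next acc becomes 0; next at j=1:; next acc becomes 0; next at j=2:; next acc becomes 0; next at k=3:; next acc becomes 0; next at j=0:; next acc becomes 0; next at j=1:; next acc becomes 0; next at j=2:; next acc becomes 0; next at k=4:; next acc becomes 0; next at j=0:; next acc becomes 0; next at j=1:; next acc becomes 0; next at j=2:; next acc becomes 0; next at k=5:; next acc becomes 0; next at j=0:; next acc becomes 0; next at j=1:; next acc becomes 0; next at j=2:; next acc becomes 0; next aux becomes 1; next at k=2:; next aux becomes 0; next at k=3:; next aux becomes 0; next at k=4:; next aux becomes 0; next at k=5:; next aux becomes 0; next at k=6:; next aux becomes 0; next aux becomes 5; next final value 8; agreement on 8.
Sweeping the whole domain (27 inputs) finds no disagreement.
verdict: equivalent


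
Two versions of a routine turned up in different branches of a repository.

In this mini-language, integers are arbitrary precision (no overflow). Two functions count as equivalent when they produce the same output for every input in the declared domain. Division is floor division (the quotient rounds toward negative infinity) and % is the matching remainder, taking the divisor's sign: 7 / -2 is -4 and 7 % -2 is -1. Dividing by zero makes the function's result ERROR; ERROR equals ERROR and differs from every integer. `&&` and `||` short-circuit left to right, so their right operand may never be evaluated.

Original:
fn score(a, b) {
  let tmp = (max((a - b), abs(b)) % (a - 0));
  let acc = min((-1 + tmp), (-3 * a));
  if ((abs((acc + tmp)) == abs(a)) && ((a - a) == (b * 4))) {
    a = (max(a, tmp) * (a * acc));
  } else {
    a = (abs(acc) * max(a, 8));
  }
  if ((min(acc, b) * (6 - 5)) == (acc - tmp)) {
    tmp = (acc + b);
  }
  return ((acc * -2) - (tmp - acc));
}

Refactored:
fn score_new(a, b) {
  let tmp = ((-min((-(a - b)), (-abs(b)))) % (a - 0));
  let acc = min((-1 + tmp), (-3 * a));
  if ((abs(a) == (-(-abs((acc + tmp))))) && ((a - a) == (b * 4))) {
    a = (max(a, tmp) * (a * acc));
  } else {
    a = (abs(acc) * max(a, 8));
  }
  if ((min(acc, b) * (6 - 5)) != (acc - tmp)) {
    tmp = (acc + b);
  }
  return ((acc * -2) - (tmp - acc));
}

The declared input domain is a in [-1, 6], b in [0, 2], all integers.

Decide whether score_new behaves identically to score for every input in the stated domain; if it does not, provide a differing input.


Run the pair on a=-1, b=0.
score: tmp=0, then acc=-1, then ((abs((acc + tmp)) == abs(a)) && ((a - a) == (b * 4))) is true, then a=0, then ((min(acc, b) * (6 - 5)) == (acc - tmp)) is true, then tmp=-1, then returns 2
score_new: tmp=0, then acc=-1, then ((abs(a) == (-(-abs((acc + tmp))))) && ((a - a) == (b * 4))) is true, then a=0, then ((min(acc, b) * (6 - 5)) != (acc - tmp)) is false, then returns 1
2 != 1, so the rewrite changes behavior.
verdict: not equivalent; witness: a=-1, b=0


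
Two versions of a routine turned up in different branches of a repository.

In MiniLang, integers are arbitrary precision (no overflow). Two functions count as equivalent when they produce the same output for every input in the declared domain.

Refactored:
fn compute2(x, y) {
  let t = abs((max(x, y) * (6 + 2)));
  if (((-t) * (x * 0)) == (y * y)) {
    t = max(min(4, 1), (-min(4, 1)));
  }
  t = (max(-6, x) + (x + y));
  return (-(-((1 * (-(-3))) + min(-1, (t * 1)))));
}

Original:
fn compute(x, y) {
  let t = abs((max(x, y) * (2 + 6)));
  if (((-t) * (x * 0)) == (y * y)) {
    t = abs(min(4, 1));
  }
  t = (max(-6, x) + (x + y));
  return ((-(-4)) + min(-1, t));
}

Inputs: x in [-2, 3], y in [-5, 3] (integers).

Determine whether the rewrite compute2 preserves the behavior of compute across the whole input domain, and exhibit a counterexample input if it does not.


There is a counterexample at x=-2, y=-5: -5 on one side, -6 on the other.
compute: t becomes 16; next (((-t) * (x * 0)) == (y * y)) evaluates to false; next t becomes -9; next final value -5
compute2: t becomes 16; next (((-t) * (x * 0)) == (y * y)) evaluates to false; next t becomes -9; next final value -6
verdict: not equivalent; witness: x=-2, y=-5


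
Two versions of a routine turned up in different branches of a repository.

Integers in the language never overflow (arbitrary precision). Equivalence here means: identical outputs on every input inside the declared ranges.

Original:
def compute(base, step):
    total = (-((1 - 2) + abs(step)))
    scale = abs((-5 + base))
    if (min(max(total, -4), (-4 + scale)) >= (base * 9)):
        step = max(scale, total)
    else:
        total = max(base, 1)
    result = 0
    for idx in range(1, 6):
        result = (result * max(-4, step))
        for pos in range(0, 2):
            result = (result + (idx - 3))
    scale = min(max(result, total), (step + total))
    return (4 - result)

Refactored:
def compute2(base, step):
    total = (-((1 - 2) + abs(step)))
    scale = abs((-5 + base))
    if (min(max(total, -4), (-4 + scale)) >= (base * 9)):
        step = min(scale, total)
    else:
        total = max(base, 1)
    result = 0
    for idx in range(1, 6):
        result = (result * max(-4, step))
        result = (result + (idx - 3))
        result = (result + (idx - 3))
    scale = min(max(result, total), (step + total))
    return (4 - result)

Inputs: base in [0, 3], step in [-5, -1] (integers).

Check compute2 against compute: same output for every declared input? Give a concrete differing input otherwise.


These are not equivalent — on base=0, step=-1 the outputs split (2740 vs 0).
compute: total becomes 0; next scale becomes 5; next (min(max(total, -4), (-4 + scale)) >= (base * 9)) evaluates to true; next step becomes 5; next result becomes 0; next at idx=1:; next result becomes 0; next at pos=0:; next result becomes -2; next at pos=1:; next result becomes -4; next at idx=2:; next result becomes -20; next at pos=0:; next result becomes -21; next at pos=1:; next result becomes -22; next at idx=3:; next result becomes -110; next at pos=0:; next result becomes -110; next at pos=1:; next result becomes -110; next at idx=4:; next result becomes -550; next at pos=0:; next result becomes -549; next at pos=1:; next result becomes -548; next at idx=5:; next result becomes -2740; next at pos=0:; next result becomes -2738; next at pos=1:; next result becomes -2736; next scale becomes 0; next final value 2740
compute2: total becomes 0; next scale becomes 5; next (min(max(total, -4), (-4 + scale)) >= (base * 9)) evaluates to true; next step becomes 0; next result becomes 0; next at idx=1:; next result becomes 0; next result becomes -2; next result becomes -4; next at idx=2:; next result becomes 0; next result becomes -1; next result becomes -2; next at idx=3:; next result becomes 0; next result becomes 0; next result becomes 0; next at idx=4:; next result becomes 0; next result becomes 1; next result becomes 2; next at idx=5:; next result becomes 0; next result becomes 2; next result becomes 4; next scale becomes 0; next final value 0
verdict: not equivalent; witness: base=0, step=-1


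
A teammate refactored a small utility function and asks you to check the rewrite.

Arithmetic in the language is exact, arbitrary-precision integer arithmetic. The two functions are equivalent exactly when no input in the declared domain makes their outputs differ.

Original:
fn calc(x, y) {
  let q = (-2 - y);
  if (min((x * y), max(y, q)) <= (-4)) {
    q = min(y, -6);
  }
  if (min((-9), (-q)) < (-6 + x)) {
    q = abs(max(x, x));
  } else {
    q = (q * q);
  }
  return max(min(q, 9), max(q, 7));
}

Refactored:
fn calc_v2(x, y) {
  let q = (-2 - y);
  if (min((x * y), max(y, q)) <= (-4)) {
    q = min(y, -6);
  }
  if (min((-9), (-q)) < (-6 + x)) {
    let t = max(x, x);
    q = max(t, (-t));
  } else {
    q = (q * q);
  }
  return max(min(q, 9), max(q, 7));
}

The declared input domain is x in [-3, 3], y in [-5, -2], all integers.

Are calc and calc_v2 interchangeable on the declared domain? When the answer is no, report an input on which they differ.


Equivalent — the differences include statement counts differ; also local variable names differ; also min/max/abs usage differs, yet no declared input distinguishes the two.
As a probe, take x=2, y=-2: calc runs q = 0; (min((x * y), max(y, q)) <= (-4)) -> true; q = -6; (min((-9), (-q)) < (-6 + x)) -> true; q = 2; return 7; calc_v2 runs q = 0; (min((x * y), max(y, q)) <= (-4)) -> true; q = -6; (min((-9), (-q)) < (-6 + x)) -> true; t = 2; q = 2; return 7; both end at 7.
Checked all 28 inputs in the declared domain: the outputs agree on every one.
verdict: equivalent


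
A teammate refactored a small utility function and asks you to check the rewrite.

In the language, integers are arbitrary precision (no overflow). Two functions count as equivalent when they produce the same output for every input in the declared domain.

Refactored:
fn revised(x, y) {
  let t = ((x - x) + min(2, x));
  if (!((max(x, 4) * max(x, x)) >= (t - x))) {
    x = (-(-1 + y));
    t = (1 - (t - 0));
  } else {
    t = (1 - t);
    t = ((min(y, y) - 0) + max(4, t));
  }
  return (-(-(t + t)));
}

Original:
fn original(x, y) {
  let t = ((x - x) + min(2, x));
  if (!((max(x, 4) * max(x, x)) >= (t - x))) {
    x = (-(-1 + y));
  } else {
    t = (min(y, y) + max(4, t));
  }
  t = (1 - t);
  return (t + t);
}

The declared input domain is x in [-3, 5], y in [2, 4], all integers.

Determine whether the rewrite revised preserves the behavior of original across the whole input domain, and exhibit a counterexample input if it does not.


Input x=0, y=2: -10 from original versus 12 from revised.
verdict: not equivalent; witness: x=0, y=2


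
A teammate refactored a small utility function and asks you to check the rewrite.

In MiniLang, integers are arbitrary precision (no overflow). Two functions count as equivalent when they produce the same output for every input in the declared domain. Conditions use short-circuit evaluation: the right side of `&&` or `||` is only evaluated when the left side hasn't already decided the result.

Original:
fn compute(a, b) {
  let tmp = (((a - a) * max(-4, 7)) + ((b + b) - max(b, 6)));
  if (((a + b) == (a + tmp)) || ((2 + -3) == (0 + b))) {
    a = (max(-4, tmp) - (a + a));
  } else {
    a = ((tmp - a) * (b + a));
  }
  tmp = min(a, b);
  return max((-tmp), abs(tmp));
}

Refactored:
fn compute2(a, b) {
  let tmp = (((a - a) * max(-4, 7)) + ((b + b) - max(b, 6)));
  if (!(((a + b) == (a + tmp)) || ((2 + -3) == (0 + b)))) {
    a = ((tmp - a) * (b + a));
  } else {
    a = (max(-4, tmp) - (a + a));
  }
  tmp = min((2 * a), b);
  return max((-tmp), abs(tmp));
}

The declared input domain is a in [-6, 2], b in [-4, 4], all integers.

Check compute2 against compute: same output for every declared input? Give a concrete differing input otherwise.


Consider the input a=-6, b=1.
compute: tmp = -4; (((a + b) == (a + tmp)) || ((2 + -3) == (0 + b))) -> false; a = -10; tmp = -10; return 10
compute2: tmp = -4; (!(((a + b) == (a + tmp)) || ((2 + -3) == (0 + b)))) -> true; a = -10; tmp = -20; return 20
10 against 20: the behavior changed.
verdict: not equivalent; witness: a=-6, b=1


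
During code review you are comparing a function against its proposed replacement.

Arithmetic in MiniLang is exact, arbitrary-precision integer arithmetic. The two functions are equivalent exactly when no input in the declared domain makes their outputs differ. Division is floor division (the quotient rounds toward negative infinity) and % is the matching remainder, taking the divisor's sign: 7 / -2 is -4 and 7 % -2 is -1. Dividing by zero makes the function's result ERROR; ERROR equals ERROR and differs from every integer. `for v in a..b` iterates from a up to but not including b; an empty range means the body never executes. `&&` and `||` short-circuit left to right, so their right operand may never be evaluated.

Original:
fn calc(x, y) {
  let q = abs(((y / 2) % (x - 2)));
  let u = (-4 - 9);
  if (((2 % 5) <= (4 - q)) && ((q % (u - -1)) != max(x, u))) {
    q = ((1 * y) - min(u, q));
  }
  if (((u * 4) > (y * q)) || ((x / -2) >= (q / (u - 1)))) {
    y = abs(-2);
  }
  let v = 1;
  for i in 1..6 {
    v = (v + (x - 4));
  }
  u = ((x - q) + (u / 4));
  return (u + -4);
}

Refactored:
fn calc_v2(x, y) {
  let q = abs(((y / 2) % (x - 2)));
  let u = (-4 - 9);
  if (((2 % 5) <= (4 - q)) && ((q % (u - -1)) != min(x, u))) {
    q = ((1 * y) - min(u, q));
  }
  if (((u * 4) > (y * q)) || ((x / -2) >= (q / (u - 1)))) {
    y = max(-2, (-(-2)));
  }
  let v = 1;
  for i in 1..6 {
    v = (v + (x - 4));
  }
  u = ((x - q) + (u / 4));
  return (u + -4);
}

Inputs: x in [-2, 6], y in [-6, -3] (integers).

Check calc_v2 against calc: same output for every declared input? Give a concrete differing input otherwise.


Take x=0, y=-4.
calc: q := 0 | u := -13 | (((2 % 5) <= (4 - q)) && ((q % (u - -1)) != max(x, u))): false | (((u * 4) > (y * q)) || ((x / -2) >= (q / (u - 1)))): true | y := 2 | v := 1 | iter i=1: | v := -3 | iter i=2: | v := -7 | iter i=3: | v := -11 | iter i=4: | v := -15 | iter i=5: | v := -19 | u := -4 | result -8
calc_v2: q := 0 | u := -13 | (((2 % 5) <= (4 - q)) && ((q % (u - -1)) != min(x, u))): true | q := 9 | (((u * 4) > (y * q)) || ((x / -2) >= (q / (u - 1)))): true | y := 2 | v := 1 | iter i=1: | v := -3 | iter i=2: | v := -7 | iter i=3: | v := -11 | iter i=4: | v := -15 | iter i=5: | v := -19 | u := -13 | result -17
-8 vs -17 — the two versions disagree here.
verdict: not equivalent; witness: x=0, y=-4


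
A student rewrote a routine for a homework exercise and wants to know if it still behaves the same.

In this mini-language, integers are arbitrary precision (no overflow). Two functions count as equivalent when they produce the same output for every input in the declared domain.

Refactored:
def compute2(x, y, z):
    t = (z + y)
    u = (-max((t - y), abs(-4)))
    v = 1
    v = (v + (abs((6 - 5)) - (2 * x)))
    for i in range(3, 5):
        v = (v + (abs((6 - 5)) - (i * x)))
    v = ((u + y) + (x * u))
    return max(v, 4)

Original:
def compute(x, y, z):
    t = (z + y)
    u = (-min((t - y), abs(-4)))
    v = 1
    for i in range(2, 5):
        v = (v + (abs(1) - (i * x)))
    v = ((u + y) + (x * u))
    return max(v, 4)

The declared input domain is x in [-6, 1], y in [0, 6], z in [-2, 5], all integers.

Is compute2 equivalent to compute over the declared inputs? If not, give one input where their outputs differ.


There is a counterexample at x=-6, y=0, z=-2: 4 on one side, 20 on the other.
compute: t = -2; u = 2; v = 1; [i=2]; v = 14; [i=3]; v = 33; [i=4]; v = 58; v = -10; return 4
compute2: t = -2; u = -4; v = 1; v = 14; [i=3]; v = 33; [i=4]; v = 58; v = 20; return 20
verdict: not equivalent; witness: x=-6, y=0, z=-2


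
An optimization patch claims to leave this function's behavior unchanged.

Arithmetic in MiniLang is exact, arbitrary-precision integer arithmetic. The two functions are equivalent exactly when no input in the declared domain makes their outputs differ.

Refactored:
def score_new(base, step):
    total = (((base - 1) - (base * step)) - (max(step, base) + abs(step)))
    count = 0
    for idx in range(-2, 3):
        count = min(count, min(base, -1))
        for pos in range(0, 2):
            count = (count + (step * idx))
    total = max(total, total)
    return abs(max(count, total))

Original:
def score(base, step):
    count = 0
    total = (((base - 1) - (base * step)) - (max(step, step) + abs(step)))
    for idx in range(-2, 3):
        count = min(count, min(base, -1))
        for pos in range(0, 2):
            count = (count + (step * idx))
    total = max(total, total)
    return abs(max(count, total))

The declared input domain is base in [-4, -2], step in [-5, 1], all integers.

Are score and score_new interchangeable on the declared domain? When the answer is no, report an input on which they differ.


These are not equivalent — on base=-4, step=-5 the outputs split (25 vs 26).
score: count=0, then total=-25, then (idx=-2), then count=-4, then (pos=0), then count=6, then (pos=1), then count=16, then (idx=-1), then count=-4, then (pos=0), then count=1, then (pos=1), then count=6, then (idx=0), then count=-4, then (pos=0), then count=-4, then (pos=1), then count=-4, then (idx=1), then count=-4, then (pos=0), then count=-9, then (pos=1), then count=-14, then (idx=2), then count=-14, then (pos=0), then count=-24, then (pos=1), then count=-34, then total=-25, then returns 25
score_new: total=-26, then count=0, then (idx=-2), then count=-4, then (pos=0), then count=6, then (pos=1), then count=16, then (idx=-1), then count=-4, then (pos=0), then count=1, then (pos=1), then count=6, then (idx=0), then count=-4, then (pos=0), then count=-4, then (pos=1), then count=-4, then (idx=1), then count=-4, then (pos=0), then count=-9, then (pos=1), then count=-14, then (idx=2), then count=-14, then (pos=0), then count=-24, then (pos=1), then count=-34, then total=-26, then returns 26
verdict: not equivalent; witness: base=-4, step=-5
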